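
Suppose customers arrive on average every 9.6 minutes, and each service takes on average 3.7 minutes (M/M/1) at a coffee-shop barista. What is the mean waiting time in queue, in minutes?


λ = 60/9.6 = 6.2500 /hr
μ = 60/3.7 = 16.2162 /hr
ρ = λ/μ = 6.2500/16.2162 = 0.3854
Wq = ρ/(μ−λ) = 0.3854/(16.2162−6.2500) = 0.03867 hr
In minutes: 0.03867·60 = 2.320 min

Final: 2.320 min


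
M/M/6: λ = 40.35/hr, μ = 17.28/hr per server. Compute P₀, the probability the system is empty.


a = λ/μ = 40.35/17.28 = 2.3351; ρ = a/c = 0.3892
Σ_{k=0}^{5} a^k/k! (terms k=0..5) = 1.00000 + 2.33507 + 2.72627 + 2.12201 + 1.23876 + 0.57852 = 10.00064
Tail: a^6/(6!(1−ρ)) = 162.10589/(720·0.6108) = 0.36860
P₀ = 1/(10.00064 + 0.36860) = 1/10.36924 = 0.096439

Final: 0.096439


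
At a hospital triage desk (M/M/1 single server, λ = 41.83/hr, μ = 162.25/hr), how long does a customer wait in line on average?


ρ = 41.83/162.25 = 0.2578
Wq = ρ/(μ−λ) = 0.2578/(162.25 − 41.83) = 0.2578/120.42 = 0.002141 hr

Final: 0.002141 hr


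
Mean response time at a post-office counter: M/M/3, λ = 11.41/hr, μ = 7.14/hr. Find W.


a = 1.5980; ρ = 0.5327; P₀ = 0.187605
Lq = P₀·a^c·ρ/(c!(1−ρ)²) = 0.31124
Wq = Lq/λ = 0.31124/11.41 = 0.02728 hr
W = Wq + 1/μ = 0.02728 + 0.14006 = 0.16733 hr

Final: 0.16733 hr


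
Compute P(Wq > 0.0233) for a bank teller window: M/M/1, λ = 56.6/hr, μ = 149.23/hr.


ρ = 56.6/149.23 = 0.3793
P(Wq > t) = ρ·e^{−(μ−λ)t} = 0.3793·e^{−2.1583}
= 0.3793·0.115524 = 0.043816

Final: 0.043816


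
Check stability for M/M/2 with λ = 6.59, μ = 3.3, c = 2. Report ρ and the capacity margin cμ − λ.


Total capacity cμ = 2·3.3 = 6.60/hr
ρ = λ/(cμ) = 6.59/6.60 = 0.9985
Stable ⇔ ρ < 1: YES
Spare capacity = cμ − λ = 6.60 − 6.59 = 0.01/hr

Final: ρ = 0.9985; stable; margin = 0.01/hr


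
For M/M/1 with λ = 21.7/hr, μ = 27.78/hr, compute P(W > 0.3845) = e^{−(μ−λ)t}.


W ~ Exponential(μ−λ) for M/M/1.
μ − λ = 27.78 − 21.7 = 6.0800
P(W > t) = e^{−(μ−λ)t} = e^{−2.3378} = 0.096544

Final: 0.096544


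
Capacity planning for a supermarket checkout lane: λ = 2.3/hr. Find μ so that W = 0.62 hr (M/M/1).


W = 1/(μ−λ) ⇒ μ − λ = 1/W = 1/0.62 = 1.6129
μ = λ + 1/W = 2.3 + 1.6129 = 3.9129 per hr

Final: 3.9129 /hr


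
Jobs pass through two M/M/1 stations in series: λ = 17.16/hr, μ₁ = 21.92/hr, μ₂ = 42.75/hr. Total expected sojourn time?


Each node sees arrival rate λ = 17.16/hr (tandem ⇒ throughput preserved).
W₁ = 1/(μ₁−λ) = 1/(21.92−17.16) = 0.21008 hr
W₂ = 1/(μ₂−λ) = 1/(42.75−17.16) = 0.03908 hr
W_total = W₁ + W₂ = 0.21008 + 0.03908 = 0.24916 hr

Final: 0.24916 hr


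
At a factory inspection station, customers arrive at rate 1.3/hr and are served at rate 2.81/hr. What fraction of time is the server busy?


ρ = λ/μ = 1.3/2.81 = 0.4626

Final: 0.4626


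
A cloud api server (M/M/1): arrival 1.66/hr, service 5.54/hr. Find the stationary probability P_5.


ρ = 1.66/5.54 = 0.2996
P_n = (1−ρ)·ρ^n = (1 − 0.2996)·0.2996^5 = 0.7004·0.002415 = 0.001692

Final: 0.001692


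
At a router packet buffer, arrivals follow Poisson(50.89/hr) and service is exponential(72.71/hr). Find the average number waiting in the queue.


ρ = 50.89/72.71 = 0.6999
Lq = ρ²/(1−ρ) = 0.4899/0.3001 = 1.6324

Final: 1.6324


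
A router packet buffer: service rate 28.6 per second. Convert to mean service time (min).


Mean service time = 1/μ = 1/28.6 second = 0.03497 second
In minutes: 0.03497 × 0.0166667 = 0.0005828 min

Final: 0.0005828 min


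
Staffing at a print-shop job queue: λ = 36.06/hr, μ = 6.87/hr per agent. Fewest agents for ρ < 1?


Stability requires cμ > λ ⇔ c > λ/μ.
λ/μ = 36.06/6.87 = 5.2489
Minimum integer c = ⌊5.2489⌋ + 1 = 6
Check: 6·6.87 = 41.22 > 36.06, while 5·6.87 = 34.35 ≤ 36.06

Final: 6 servers


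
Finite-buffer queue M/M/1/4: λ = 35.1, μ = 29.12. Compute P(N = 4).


ρ = λ/μ = 35.1/29.12 = 1.2054
P_K = (1−ρ)ρ^K/(1−ρ^(K+1)) = (-0.2054·2.110877)/(1 − 2.544361)
= -0.433484/-1.544361 = 0.280688

Final: 0.280688


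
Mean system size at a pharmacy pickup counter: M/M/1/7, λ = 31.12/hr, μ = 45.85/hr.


ρ = 31.12/45.85 = 0.6787
L = ρ[1 − (K+1)ρ^K + Kρ^(K+1)] / [(1−ρ)(1−ρ^(K+1))]
Numerator: 0.6787·(1 − 8·0.066359 + 7·0.045040) = 0.532405
Denominator: (0.3213)·(0.954960) = 0.306795
L = 0.532405/0.306795 = 1.7354

Final: 1.7354


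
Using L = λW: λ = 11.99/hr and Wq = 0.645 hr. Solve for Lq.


Lq = λWq = 11.99·0.645 = 7.7336

Final: 7.7336


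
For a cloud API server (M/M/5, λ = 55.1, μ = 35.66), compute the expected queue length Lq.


a = λ/μ = 1.5451; ρ = a/5 = 0.3090
P₀ = 0.212881
Lq = P₀·a^c·ρ / (c!·(1−ρ)²) = 0.212881·8.80747·0.3090/(120·0.47744)
= 0.01011

Final: 0.01011


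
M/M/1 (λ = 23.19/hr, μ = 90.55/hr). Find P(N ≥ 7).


ρ = 23.19/90.55 = 0.2561
P(N ≥ n) = ρ^n = 0.2561^7 = 0.00007226

Final: 0.00007226


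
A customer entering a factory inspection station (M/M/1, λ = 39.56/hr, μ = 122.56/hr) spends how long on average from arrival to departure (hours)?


W = 1/(μ−λ) = 1/(122.56 − 39.56) = 1/83.00 = 0.01205 hr

Final: 0.01205 hr


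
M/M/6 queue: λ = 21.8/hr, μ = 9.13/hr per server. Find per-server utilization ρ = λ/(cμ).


ρ = λ/(cμ) = 21.8/(6·9.13) = 21.8/54.78 = 0.3980

Final: 0.3980


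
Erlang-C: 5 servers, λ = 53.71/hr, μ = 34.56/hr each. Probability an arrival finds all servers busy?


a = λ/μ = 1.5541; ρ = a/5 = 0.3108
P₀ = 0.210970 (from M/M/c formula)
C(c,a) = [a^c/(c!(1−ρ))]·P₀ = [9.06582/(120·0.6892)]·0.210970
= 0.10962·0.210970 = 0.023127

Final: 0.023127


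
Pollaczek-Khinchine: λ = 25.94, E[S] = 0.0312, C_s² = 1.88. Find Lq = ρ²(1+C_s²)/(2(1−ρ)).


ρ = λ·E[S] = 25.94·0.0312 = 0.8093
Lq = ρ²(1+C_s²)/(2(1−ρ)) = 0.6550·(1+1.88)/(2·0.1907)
= 0.6550·2.8800/0.3813 = 4.94680

Final: 4.94680


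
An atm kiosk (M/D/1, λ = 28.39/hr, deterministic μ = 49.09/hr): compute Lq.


ρ = 28.39/49.09 = 0.5783
M/D/1: Lq = ρ²/(2(1−ρ)) = 0.3345/(2·0.4217) = 0.39659

Final: 0.39659


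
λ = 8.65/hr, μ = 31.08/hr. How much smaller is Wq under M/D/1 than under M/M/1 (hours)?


ρ = 8.65/31.08 = 0.2783
Wq(M/M/1) = ρ/(μ−λ) = 0.2783/22.43 = 0.01241 hr
Wq(M/D/1) = ρ/(2(μ−λ)) = 0.006204 hr
Savings = 0.01241 − 0.006204 = 0.006204 hr

Final: 0.006204 hr


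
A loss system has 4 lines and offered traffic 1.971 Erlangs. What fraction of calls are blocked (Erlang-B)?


B(c,a) = (a^c/c!) / Σ_{k=0}^{c} a^k/k!
a^4/4! = 0.628833
Σ terms (k=0..4): 1.00000 + 1.97100 + 1.94242 + 1.27617 + 0.62883 = 6.818424
B = 0.628833/6.818424 = 0.092226

Final: 0.092226


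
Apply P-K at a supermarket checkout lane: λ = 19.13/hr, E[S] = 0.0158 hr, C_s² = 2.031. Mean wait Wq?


ρ = λ·E[S] = 19.13·0.0158 = 0.3023
E[S²] = E[S]²(1+C_s²) = 0.0158²·(1+2.031) = 0.0007567
Wq = λ·E[S²]/(2(1−ρ)) = 19.13·0.0007567/(2·0.6977) = 0.01037 hr

Final: 0.01037 hr


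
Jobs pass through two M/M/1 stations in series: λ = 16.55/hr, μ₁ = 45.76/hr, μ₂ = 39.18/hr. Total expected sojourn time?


Each node sees arrival rate λ = 16.55/hr (tandem ⇒ throughput preserved).
W₁ = 1/(μ₁−λ) = 1/(45.76−16.55) = 0.03423 hr
W₂ = 1/(μ₂−λ) = 1/(39.18−16.55) = 0.04419 hr
W_total = W₁ + W₂ = 0.03423 + 0.04419 = 0.07842 hr

Final: 0.07842 hr


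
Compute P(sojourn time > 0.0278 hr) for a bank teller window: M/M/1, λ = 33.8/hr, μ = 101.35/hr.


W ~ Exponential(μ−λ) for M/M/1.
μ − λ = 101.35 − 33.8 = 67.5500
P(W > t) = e^{−(μ−λ)t} = e^{−1.8779} = 0.152912

Final: 0.152912


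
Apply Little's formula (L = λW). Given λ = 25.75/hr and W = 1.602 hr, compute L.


L = λW = 25.75·1.602 = 41.2515

Final: 41.2515


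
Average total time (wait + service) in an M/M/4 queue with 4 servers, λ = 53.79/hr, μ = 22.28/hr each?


a = 2.4143; ρ = 0.6036; P₀ = 0.081667
Lq = P₀·a^c·ρ/(c!(1−ρ)²) = 0.44399
Wq = Lq/λ = 0.44399/53.79 = 0.008254 hr
W = Wq + 1/μ = 0.008254 + 0.04488 = 0.05314 hr

Final: 0.05314 hr


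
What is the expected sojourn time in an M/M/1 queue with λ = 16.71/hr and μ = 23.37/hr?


W = 1/(μ−λ) = 1/(23.37 − 16.71) = 1/6.66 = 0.1502 hr

Final: 0.1502 hr


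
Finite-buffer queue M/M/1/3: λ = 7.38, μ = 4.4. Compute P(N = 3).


ρ = λ/μ = 7.38/4.4 = 1.6773
P_K = (1−ρ)ρ^K/(1−ρ^(K+1)) = (-0.6773·4.718577)/(1 − 7.914341)
= -3.195764/-6.914341 = 0.462194

Final: 0.462194


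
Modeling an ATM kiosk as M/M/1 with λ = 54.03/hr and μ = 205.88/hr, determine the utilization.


ρ = λ/μ = 54.03/205.88 = 0.2624

Final: 0.2624


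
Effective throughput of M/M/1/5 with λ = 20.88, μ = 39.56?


ρ = 0.5278; P_K = (1−ρ)ρ^5/(1−ρ^6) = 0.019769
λ_eff = λ(1 − P_K) = 20.88·(1 − 0.019769) = 20.88·0.980231 = 20.4672 /hr

Final: 20.4672 /hr


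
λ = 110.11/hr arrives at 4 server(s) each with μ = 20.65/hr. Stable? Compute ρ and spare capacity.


Total capacity cμ = 4·20.65 = 82.60/hr
ρ = λ/(cμ) = 110.11/82.60 = 1.3331
Stable ⇔ ρ < 1: NO
Spare capacity = cμ − λ = 82.60 − 110.11 = -27.51/hr

Final: ρ = 1.3331; unstable; margin = -27.51/hr


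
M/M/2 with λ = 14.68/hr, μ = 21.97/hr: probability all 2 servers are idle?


a = λ/μ = 14.68/21.97 = 0.6682; ρ = a/c = 0.3341
Σ_{k=0}^{1} a^k/k! (terms k=0..1) = 1.00000 + 0.66818 = 1.66818
Tail: a^2/(2!(1−ρ)) = 0.44647/(2·0.6659) = 0.33523
P₀ = 1/(1.66818 + 0.33523) = 1/2.00342 = 0.499147

Final: 0.499147


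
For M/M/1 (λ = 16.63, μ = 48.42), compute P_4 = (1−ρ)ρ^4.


ρ = 16.63/48.42 = 0.3435
P_n = (1−ρ)·ρ^n = (1 − 0.3435)·0.3435^4 = 0.6565·0.013915 = 0.009136

Final: 0.009136


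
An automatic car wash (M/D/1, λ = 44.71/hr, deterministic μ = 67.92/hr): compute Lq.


ρ = 44.71/67.92 = 0.6583
M/D/1: Lq = ρ²/(2(1−ρ)) = 0.4333/(2·0.3417) = 0.63403

Final: 0.63403


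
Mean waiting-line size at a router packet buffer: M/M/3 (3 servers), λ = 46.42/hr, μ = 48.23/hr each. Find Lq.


a = λ/μ = 0.9625; ρ = a/3 = 0.3208
P₀ = 0.378152
Lq = P₀·a^c·ρ / (c!·(1−ρ)²) = 0.378152·0.89159·0.3208/(6·0.46128)
= 0.03908

Final: 0.03908


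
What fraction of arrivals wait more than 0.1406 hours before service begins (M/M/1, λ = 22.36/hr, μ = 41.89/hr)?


ρ = 22.36/41.89 = 0.5338
P(Wq > t) = ρ·e^{−(μ−λ)t} = 0.5338·e^{−2.7459}
= 0.5338·0.064189 = 0.034263

Final: 0.034263


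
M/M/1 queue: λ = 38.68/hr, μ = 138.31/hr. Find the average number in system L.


ρ = λ/μ = 38.68/138.31 = 0.2797
L = ρ/(1−ρ) = 0.2797/(1 − 0.2797) = 0.2797/0.7203 = 0.3882

Final: 0.3882


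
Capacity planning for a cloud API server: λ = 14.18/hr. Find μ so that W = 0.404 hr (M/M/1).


W = 1/(μ−λ) ⇒ μ − λ = 1/W = 1/0.404 = 2.4752
μ = λ + 1/W = 14.18 + 2.4752 = 16.6552 per hr

Final: 16.6552 /hr


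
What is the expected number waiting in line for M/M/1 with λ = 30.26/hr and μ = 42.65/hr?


ρ = 30.26/42.65 = 0.7095
Lq = ρ²/(1−ρ) = 0.5034/0.2905 = 1.7328

Final: 1.7328


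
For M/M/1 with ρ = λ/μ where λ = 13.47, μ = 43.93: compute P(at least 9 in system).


ρ = 13.47/43.93 = 0.3066
P(N ≥ n) = ρ^n = 0.3066^9 = 0.00002396

Final: 0.00002396


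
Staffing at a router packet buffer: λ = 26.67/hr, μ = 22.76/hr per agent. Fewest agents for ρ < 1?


Stability requires cμ > λ ⇔ c > λ/μ.
λ/μ = 26.67/22.76 = 1.1718
Minimum integer c = ⌊1.1718⌋ + 1 = 2
Check: 2·22.76 = 45.52 > 26.67, while 1·22.76 = 22.76 ≤ 26.67

Final: 2 servers


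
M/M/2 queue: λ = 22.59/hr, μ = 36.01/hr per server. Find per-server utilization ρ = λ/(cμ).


ρ = λ/(cμ) = 22.59/(2·36.01) = 22.59/72.02 = 0.3137

Final: 0.3137


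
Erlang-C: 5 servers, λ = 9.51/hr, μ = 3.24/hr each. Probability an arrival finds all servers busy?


a = λ/μ = 2.9352; ρ = a/5 = 0.5870
P₀ = 0.050134 (from M/M/c formula)
C(c,a) = [a^c/(c!(1−ρ))]·P₀ = [217.86002/(120·0.4130)]·0.050134
= 4.39628·0.050134 = 0.220405

Final: 0.220405


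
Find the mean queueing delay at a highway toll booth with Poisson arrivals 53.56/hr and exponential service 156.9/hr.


ρ = 53.56/156.9 = 0.3414
Wq = ρ/(μ−λ) = 0.3414/(156.9 − 53.56) = 0.3414/103.34 = 0.003303 hr

Final: 0.003303 hr


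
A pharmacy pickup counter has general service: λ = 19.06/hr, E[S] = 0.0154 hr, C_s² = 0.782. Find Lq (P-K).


ρ = λ·E[S] = 19.06·0.0154 = 0.2935
Lq = ρ²(1+C_s²)/(2(1−ρ)) = 0.08616·(1+0.782)/(2·0.7065)
= 0.08616·1.7820/1.4130 = 0.10866

Final: 0.10866


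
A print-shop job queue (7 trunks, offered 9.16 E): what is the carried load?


B(7,9.16) = 0.369570 (Erlang-B)
Carried load = a(1 − B) = 9.16·(1 − 0.369570) = 9.16·0.630430 = 5.7747 E

Final: 5.7747 Erlangs


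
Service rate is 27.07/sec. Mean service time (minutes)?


Mean service time = 1/μ = 1/27.07 second = 0.03694 second
In minutes: 0.03694 × 0.0166667 = 0.0006157 min

Final: 0.0006157 min


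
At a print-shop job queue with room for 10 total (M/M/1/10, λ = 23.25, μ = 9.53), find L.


ρ = 23.25/9.53 = 2.4397
L = ρ[1 − (K+1)ρ^K + Kρ^(K+1)] / [(1−ρ)(1−ρ^(K+1))]
Numerator: 2.4397·(1 − 11·7469.655384 + 10·18223.450962) = 244135.491534
Denominator: (-1.4397)·(-18222.450962) = 26234.210619
L = 244135.491534/26234.210619 = 9.3060

Final: 9.3060


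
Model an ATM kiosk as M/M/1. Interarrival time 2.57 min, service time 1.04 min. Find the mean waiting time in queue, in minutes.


λ = 60/2.57 = 23.3463 /hr
μ = 60/1.04 = 57.6923 /hr
ρ = λ/μ = 23.3463/57.6923 = 0.4047
Wq = ρ/(μ−λ) = 0.4047/(57.6923−23.3463) = 0.01178 hr
In minutes: 0.01178·60 = 0.7069 min

Final: 0.7069 min


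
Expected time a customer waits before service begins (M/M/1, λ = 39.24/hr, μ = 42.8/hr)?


ρ = 39.24/42.8 = 0.9168
Wq = ρ/(μ−λ) = 0.9168/(42.8 − 39.24) = 0.9168/3.56 = 0.2575 hr

Final: 0.2575 hr


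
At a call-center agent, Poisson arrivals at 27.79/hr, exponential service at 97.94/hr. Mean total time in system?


W = 1/(μ−λ) = 1/(97.94 − 27.79) = 1/70.15 = 0.01426 hr

Final: 0.01426 hr


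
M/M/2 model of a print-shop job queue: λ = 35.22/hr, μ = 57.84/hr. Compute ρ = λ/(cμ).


ρ = λ/(cμ) = 35.22/(2·57.84) = 35.22/115.68 = 0.3045

Final: 0.3045


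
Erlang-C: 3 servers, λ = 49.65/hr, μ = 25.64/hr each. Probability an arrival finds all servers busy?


a = λ/μ = 1.9364; ρ = a/3 = 0.6455
P₀ = 0.121583 (from M/M/c formula)
C(c,a) = [a^c/(c!(1−ρ))]·P₀ = [7.26112/(6·0.3545)]·0.121583
= 3.41355·0.121583 = 0.415029

Final: 0.415029


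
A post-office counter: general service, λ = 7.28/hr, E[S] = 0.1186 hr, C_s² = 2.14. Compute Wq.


ρ = λ·E[S] = 7.28·0.1186 = 0.8634
E[S²] = E[S]²(1+C_s²) = 0.1186²·(1+2.14) = 0.044167
Wq = λ·E[S²]/(2(1−ρ)) = 7.28·0.044167/(2·0.1366) = 1.17700 hr

Final: 1.17700 hr


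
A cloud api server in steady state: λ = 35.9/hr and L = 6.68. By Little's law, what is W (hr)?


W = L/λ = 6.68/35.9 = 0.1861 hr

Final: 0.1861 hr


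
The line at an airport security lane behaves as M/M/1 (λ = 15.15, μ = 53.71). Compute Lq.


ρ = 15.15/53.71 = 0.2821
Lq = ρ²/(1−ρ) = 0.07956/0.7179 = 0.1108

Final: 0.1108


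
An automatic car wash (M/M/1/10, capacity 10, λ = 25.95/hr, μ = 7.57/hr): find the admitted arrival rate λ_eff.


ρ = 3.4280; P_K = (1−ρ)ρ^10/(1−ρ^11) = 0.708286
λ_eff = λ(1 − P_K) = 25.95·(1 − 0.708286) = 25.95·0.291714 = 7.5700 /hr

Final: 7.5700 /hr


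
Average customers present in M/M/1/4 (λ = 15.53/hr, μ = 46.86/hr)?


ρ = 15.53/46.86 = 0.3314
L = ρ[1 − (K+1)ρ^K + Kρ^(K+1)] / [(1−ρ)(1−ρ^(K+1))]
Numerator: 0.3314·(1 − 5·0.012064 + 4·0.003998) = 0.316723
Denominator: (0.6686)·(0.996002) = 0.665914
L = 0.316723/0.665914 = 0.4756

Final: 0.4756


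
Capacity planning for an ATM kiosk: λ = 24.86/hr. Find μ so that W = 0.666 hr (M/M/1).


W = 1/(μ−λ) ⇒ μ − λ = 1/W = 1/0.666 = 1.5015
μ = λ + 1/W = 24.86 + 1.5015 = 26.3615 per hr

Final: 26.3615 /hr


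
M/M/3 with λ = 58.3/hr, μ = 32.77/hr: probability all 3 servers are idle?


a = λ/μ = 58.3/32.77 = 1.7791; ρ = a/c = 0.5930
Σ_{k=0}^{2} a^k/k! (terms k=0..2) = 1.00000 + 1.77907 + 1.58254 = 4.36160
Tail: a^3/(3!(1−ρ)) = 5.63088/(6·0.4070) = 2.30597
P₀ = 1/(4.36160 + 2.30597) = 1/6.66758 = 0.149980

Final: 0.149980


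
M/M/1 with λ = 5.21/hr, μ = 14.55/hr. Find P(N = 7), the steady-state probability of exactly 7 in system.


ρ = 5.21/14.55 = 0.3581
P_n = (1−ρ)·ρ^n = (1 − 0.3581)·0.3581^7 = 0.6419·0.0007548 = 0.0004845

Final: 0.0004845


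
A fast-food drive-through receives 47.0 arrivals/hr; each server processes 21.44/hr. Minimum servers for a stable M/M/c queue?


Stability requires cμ > λ ⇔ c > λ/μ.
λ/μ = 47.0/21.44 = 2.1922
Minimum integer c = ⌊2.1922⌋ + 1 = 3
Check: 3·21.44 = 64.32 > 47.0, while 2·21.44 = 42.88 ≤ 47.0

Final: 3 servers


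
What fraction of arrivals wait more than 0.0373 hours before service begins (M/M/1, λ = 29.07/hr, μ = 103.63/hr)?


ρ = 29.07/103.63 = 0.2805
P(Wq > t) = ρ·e^{−(μ−λ)t} = 0.2805·e^{−2.7811}
= 0.2805·0.061971 = 0.017384

Final: 0.017384


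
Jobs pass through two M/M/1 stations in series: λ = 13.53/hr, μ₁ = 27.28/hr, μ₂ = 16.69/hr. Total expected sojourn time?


Each node sees arrival rate λ = 13.53/hr (tandem ⇒ throughput preserved).
W₁ = 1/(μ₁−λ) = 1/(27.28−13.53) = 0.07273 hr
W₂ = 1/(μ₂−λ) = 1/(16.69−13.53) = 0.31646 hr
W_total = W₁ + W₂ = 0.07273 + 0.31646 = 0.38918 hr

Final: 0.38918 hr


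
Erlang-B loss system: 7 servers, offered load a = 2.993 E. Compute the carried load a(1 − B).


B(7,2.993) = 0.021657 (Erlang-B)
Carried load = a(1 − B) = 2.993·(1 − 0.021657) = 2.993·0.978343 = 2.9282 E

Final: 2.9282 Erlangs


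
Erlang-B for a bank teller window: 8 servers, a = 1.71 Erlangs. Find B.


B(c,a) = (a^c/c!) / Σ_{k=0}^{c} a^k/k!
a^8/8! = 0.001813
Σ terms (k=0..8): 1.00000 + 1.71000 + 1.46205 + 0.83337 + 0.35627 + 0.12184 + 0.03473 + 0.008483 + 0.001813 = 5.528547
B = 0.001813/5.528547 = 0.0003280

Final: 0.0003280


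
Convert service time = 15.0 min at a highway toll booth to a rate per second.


μ = 1/(service time) in consistent units.
1 second = 0.0166667 min, so μ = 0.0166667/15.0 = 0.001111 per second

Final: 0.001111 /sec


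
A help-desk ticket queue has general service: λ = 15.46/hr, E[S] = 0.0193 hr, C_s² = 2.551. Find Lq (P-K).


ρ = λ·E[S] = 15.46·0.0193 = 0.2984
Lq = ρ²(1+C_s²)/(2(1−ρ)) = 0.08903·(1+2.551)/(2·0.7016)
= 0.08903·3.5510/1.4032 = 0.22529

Final: 0.22529


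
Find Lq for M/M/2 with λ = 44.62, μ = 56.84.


a = λ/μ = 0.7850; ρ = a/2 = 0.3925
P₀ = 0.436260
Lq = P₀·a^c·ρ / (c!·(1−ρ)²) = 0.436260·0.61624·0.3925/(2·0.36905)
= 0.14296

Final: 0.14296


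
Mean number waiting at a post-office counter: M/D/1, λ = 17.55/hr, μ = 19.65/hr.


ρ = 17.55/19.65 = 0.8931
M/D/1: Lq = ρ²/(2(1−ρ)) = 0.7977/(2·0.1069) = 3.73201

Final: 3.73201


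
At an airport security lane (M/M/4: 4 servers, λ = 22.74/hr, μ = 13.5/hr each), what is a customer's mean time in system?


a = 1.6844; ρ = 0.4211; P₀ = 0.182510
Lq = P₀·a^c·ρ/(c!(1−ρ)²) = 0.07693
Wq = Lq/λ = 0.07693/22.74 = 0.003383 hr
W = Wq + 1/μ = 0.003383 + 0.07407 = 0.07746 hr

Final: 0.07746 hr


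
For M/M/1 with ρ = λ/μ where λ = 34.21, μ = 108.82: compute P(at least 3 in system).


ρ = 34.21/108.82 = 0.3144
P(N ≥ n) = ρ^n = 0.3144^3 = 0.031069

Final: 0.031069


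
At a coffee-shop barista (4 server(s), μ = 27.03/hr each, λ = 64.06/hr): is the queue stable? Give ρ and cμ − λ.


Total capacity cμ = 4·27.03 = 108.12/hr
ρ = λ/(cμ) = 64.06/108.12 = 0.5925
Stable ⇔ ρ < 1: YES
Spare capacity = cμ − λ = 108.12 − 64.06 = 44.06/hr

Final: ρ = 0.5925; stable; margin = 44.06/hr


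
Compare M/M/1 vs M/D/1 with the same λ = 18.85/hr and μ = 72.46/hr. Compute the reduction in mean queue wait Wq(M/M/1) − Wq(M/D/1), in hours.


ρ = 18.85/72.46 = 0.2601
Wq(M/M/1) = ρ/(μ−λ) = 0.2601/53.61 = 0.004853 hr
Wq(M/D/1) = ρ/(2(μ−λ)) = 0.002426 hr
Savings = 0.004853 − 0.002426 = 0.002426 hr

Final: 0.002426 hr


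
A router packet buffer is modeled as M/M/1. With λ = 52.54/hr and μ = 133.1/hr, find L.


ρ = λ/μ = 52.54/133.1 = 0.3947
L = ρ/(1−ρ) = 0.3947/(1 − 0.3947) = 0.3947/0.6053 = 0.6522

Final: 0.6522


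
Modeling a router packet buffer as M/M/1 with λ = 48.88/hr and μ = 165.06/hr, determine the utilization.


ρ = λ/μ = 48.88/165.06 = 0.2961

Final: 0.2961


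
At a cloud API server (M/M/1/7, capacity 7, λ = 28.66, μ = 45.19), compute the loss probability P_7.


ρ = λ/μ = 28.66/45.19 = 0.6342
P_K = (1−ρ)ρ^K/(1−ρ^(K+1)) = (0.3658·0.041270)/(1 − 0.026174)
= 0.015096/0.973826 = 0.015502

Final: 0.015502


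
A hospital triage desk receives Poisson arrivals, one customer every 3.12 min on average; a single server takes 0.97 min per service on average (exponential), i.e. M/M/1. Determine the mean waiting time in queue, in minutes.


λ = 60/3.12 = 19.2308 /hr
μ = 60/0.97 = 61.8557 /hr
ρ = λ/μ = 19.2308/61.8557 = 0.3109
Wq = ρ/(μ−λ) = 0.3109/(61.8557−19.2308) = 0.007294 hr
In minutes: 0.007294·60 = 0.4376 min

Final: 0.4376 min


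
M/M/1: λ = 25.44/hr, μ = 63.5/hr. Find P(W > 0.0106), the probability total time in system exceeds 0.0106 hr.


W ~ Exponential(μ−λ) for M/M/1.
μ − λ = 63.5 − 25.44 = 38.0600
P(W > t) = e^{−(μ−λ)t} = e^{−0.4034} = 0.668021

Final: 0.668021


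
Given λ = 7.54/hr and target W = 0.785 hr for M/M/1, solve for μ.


W = 1/(μ−λ) ⇒ μ − λ = 1/W = 1/0.785 = 1.2739
μ = λ + 1/W = 7.54 + 1.2739 = 8.8139 per hr

Final: 8.8139 /hr


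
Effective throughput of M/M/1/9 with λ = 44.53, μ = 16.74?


ρ = 2.6601; P_K = (1−ρ)ρ^9/(1−ρ^10) = 0.624109
λ_eff = λ(1 − P_K) = 44.53·(1 − 0.624109) = 44.53·0.375891 = 16.7384 /hr

Final: 16.7384 /hr


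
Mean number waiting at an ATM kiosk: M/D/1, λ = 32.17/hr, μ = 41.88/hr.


ρ = 32.17/41.88 = 0.7681
M/D/1: Lq = ρ²/(2(1−ρ)) = 0.5900/(2·0.2319) = 1.27247

Final: 1.27247


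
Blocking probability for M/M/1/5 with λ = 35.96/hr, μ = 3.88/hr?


ρ = λ/μ = 35.96/3.88 = 9.2680
P_K = (1−ρ)ρ^K/(1−ρ^(K+1)) = (-8.2680·68381.683307)/(1 − 633764.260753)
= -565382.577446/-633763.260753 = 0.892104

Final: 0.892104


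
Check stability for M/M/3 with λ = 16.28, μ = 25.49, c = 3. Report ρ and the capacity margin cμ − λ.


Total capacity cμ = 3·25.49 = 76.47/hr
ρ = λ/(cμ) = 16.28/76.47 = 0.2129
Stable ⇔ ρ < 1: YES
Spare capacity = cμ − λ = 76.47 − 16.28 = 60.19/hr

Final: ρ = 0.2129; stable; margin = 60.19/hr


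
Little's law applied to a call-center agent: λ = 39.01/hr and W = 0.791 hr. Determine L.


L = λW = 39.01·0.791 = 30.8569

Final: 30.8569


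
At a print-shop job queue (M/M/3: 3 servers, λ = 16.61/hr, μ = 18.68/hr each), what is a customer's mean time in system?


a = 0.8892; ρ = 0.2964; P₀ = 0.407989
Lq = P₀·a^c·ρ/(c!(1−ρ)²) = 0.02862
Wq = Lq/λ = 0.02862/16.61 = 0.001723 hr
W = Wq + 1/μ = 0.001723 + 0.05353 = 0.05526 hr

Final: 0.05526 hr


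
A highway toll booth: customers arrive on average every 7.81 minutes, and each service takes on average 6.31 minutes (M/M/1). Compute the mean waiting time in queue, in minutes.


λ = 60/7.81 = 7.6825 /hr
μ = 60/6.31 = 9.5087 /hr
ρ = λ/μ = 7.6825/9.5087 = 0.8079
Wq = ρ/(μ−λ) = 0.8079/(9.5087−7.6825) = 0.44240 hr
In minutes: 0.44240·60 = 26.544 min

Final: 26.544 min


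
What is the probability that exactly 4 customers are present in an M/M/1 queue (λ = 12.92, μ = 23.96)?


ρ = 12.92/23.96 = 0.5392
P_n = (1−ρ)·ρ^n = (1 − 0.5392)·0.5392^4 = 0.4608·0.084548 = 0.038957

Final: 0.038957


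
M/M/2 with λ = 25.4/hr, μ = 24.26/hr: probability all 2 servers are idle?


a = λ/μ = 25.4/24.26 = 1.0470; ρ = a/c = 0.5235
Σ_{k=0}^{1} a^k/k! (terms k=0..1) = 1.00000 + 1.04699 = 2.04699
Tail: a^2/(2!(1−ρ)) = 1.09619/(2·0.4765) = 1.15024
P₀ = 1/(2.04699 + 1.15024) = 1/3.19723 = 0.312771

Final: 0.312771


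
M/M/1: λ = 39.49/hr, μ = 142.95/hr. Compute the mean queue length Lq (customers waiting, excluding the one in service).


ρ = 39.49/142.95 = 0.2763
Lq = ρ²/(1−ρ) = 0.07631/0.7237 = 0.1054

Final: 0.1054


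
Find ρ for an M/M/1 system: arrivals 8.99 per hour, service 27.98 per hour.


ρ = λ/μ = 8.99/27.98 = 0.3213

Final: 0.3213


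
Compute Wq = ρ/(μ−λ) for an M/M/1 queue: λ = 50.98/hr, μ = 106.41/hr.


ρ = 50.98/106.41 = 0.4791
Wq = ρ/(μ−λ) = 0.4791/(106.41 − 50.98) = 0.4791/55.43 = 0.008643 hr

Final: 0.008643 hr


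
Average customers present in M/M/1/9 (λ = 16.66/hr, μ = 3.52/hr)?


ρ = 16.66/3.52 = 4.7330
L = ρ[1 − (K+1)ρ^K + Kρ^(K+1)] / [(1−ρ)(1−ρ^(K+1))]
Numerator: 4.7330·(1 − 10·1191766.030446 + 9·5640574.450916) = 183863502.601741
Denominator: (-3.7330)·(-5640573.450916) = 21056004.302568
L = 183863502.601741/21056004.302568 = 8.7321

Final: 8.7321


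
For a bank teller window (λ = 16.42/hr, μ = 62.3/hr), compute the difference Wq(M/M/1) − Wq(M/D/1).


ρ = 16.42/62.3 = 0.2636
Wq(M/M/1) = ρ/(μ−λ) = 0.2636/45.88 = 0.005745 hr
Wq(M/D/1) = ρ/(2(μ−λ)) = 0.002872 hr
Savings = 0.005745 − 0.002872 = 0.002872 hr

Final: 0.002872 hr


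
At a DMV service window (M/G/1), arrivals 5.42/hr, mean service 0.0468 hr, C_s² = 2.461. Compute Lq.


ρ = λ·E[S] = 5.42·0.0468 = 0.2537
Lq = ρ²(1+C_s²)/(2(1−ρ)) = 0.06434·(1+2.461)/(2·0.7463)
= 0.06434·3.4610/1.4927 = 0.14918

Final: 0.14918


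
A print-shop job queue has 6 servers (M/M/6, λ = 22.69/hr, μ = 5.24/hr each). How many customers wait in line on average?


a = λ/μ = 4.3302; ρ = a/6 = 0.7217
P₀ = 0.011303
Lq = P₀·a^c·ρ / (c!·(1−ρ)²) = 0.011303·6592.03119·0.7217/(720·0.07746)
= 0.96426

Final: 0.96426


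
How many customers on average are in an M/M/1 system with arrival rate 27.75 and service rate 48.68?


ρ = λ/μ = 27.75/48.68 = 0.5700
L = ρ/(1−ρ) = 0.5700/(1 − 0.5700) = 0.5700/0.4300 = 1.3258

Final: 1.3258


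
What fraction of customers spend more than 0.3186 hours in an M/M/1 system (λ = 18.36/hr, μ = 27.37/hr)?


W ~ Exponential(μ−λ) for M/M/1.
μ − λ = 27.37 − 18.36 = 9.0100
P(W > t) = e^{−(μ−λ)t} = e^{−2.8706} = 0.056666

Final: 0.056666


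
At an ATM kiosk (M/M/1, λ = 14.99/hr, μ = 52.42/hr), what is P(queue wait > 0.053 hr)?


ρ = 14.99/52.42 = 0.2860
P(Wq > t) = ρ·e^{−(μ−λ)t} = 0.2860·e^{−1.9838}
= 0.2860·0.137547 = 0.039333

Final: 0.039333


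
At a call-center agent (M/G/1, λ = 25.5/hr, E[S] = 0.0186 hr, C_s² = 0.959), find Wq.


ρ = λ·E[S] = 25.5·0.0186 = 0.4743
E[S²] = E[S]²(1+C_s²) = 0.0186²·(1+0.959) = 0.0006777
Wq = λ·E[S²]/(2(1−ρ)) = 25.5·0.0006777/(2·0.5257) = 0.01644 hr

Final: 0.01644 hr


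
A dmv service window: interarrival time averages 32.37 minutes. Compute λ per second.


λ = 1/(interarrival time) in consistent units.
1 second = 0.0166667 min, so λ = 0.0166667/32.37 = 0.0005149 per second

Final: 0.0005149 /sec


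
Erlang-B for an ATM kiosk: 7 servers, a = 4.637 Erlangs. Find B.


B(c,a) = (a^c/c!) / Σ_{k=0}^{c} a^k/k!
a^7/7! = 9.145957
Σ terms (k=0..7): 1.00000 + 4.63700 + 10.75088 + 16.61728 + 19.26359 + 17.86505 + 13.80671 + 9.14596 = 93.086467
B = 9.145957/93.086467 = 0.098252

Final: 0.098252


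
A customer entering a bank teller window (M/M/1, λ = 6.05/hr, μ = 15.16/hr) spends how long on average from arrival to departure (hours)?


W = 1/(μ−λ) = 1/(15.16 − 6.05) = 1/9.11 = 0.1098 hr

Final: 0.1098 hr


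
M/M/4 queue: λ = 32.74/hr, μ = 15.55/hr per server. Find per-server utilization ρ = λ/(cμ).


ρ = λ/(cμ) = 32.74/(4·15.55) = 32.74/62.20 = 0.5264

Final: 0.5264


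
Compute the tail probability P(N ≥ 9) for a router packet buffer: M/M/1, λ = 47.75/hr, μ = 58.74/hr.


ρ = 47.75/58.74 = 0.8129
P(N ≥ n) = ρ^n = 0.8129^9 = 0.155008

Final: 0.155008


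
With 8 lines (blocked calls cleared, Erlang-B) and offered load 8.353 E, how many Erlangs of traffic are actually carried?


B(8,8.353) = 0.254941 (Erlang-B)
Carried load = a(1 − B) = 8.353·(1 − 0.254941) = 8.353·0.745059 = 6.2235 E

Final: 6.2235 Erlangs


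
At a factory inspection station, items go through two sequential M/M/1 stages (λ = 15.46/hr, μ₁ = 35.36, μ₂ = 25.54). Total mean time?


Each node sees arrival rate λ = 15.46/hr (tandem ⇒ throughput preserved).
W₁ = 1/(μ₁−λ) = 1/(35.36−15.46) = 0.05025 hr
W₂ = 1/(μ₂−λ) = 1/(25.54−15.46) = 0.09921 hr
W_total = W₁ + W₂ = 0.05025 + 0.09921 = 0.14946 hr

Final: 0.14946 hr


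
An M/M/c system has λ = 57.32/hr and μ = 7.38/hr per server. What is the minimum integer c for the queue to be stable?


Stability requires cμ > λ ⇔ c > λ/μ.
λ/μ = 57.32/7.38 = 7.7669
Minimum integer c = ⌊7.7669⌋ + 1 = 8
Check: 8·7.38 = 59.04 > 57.32, while 7·7.38 = 51.66 ≤ 57.32

Final: 8 servers


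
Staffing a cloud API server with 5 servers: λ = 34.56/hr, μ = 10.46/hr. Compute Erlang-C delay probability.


a = λ/μ = 3.3040; ρ = a/5 = 0.6608
P₀ = 0.032881 (from M/M/c formula)
C(c,a) = [a^c/(c!(1−ρ))]·P₀ = [393.74064/(120·0.3392)]·0.032881
= 9.67335·0.032881 = 0.318072

Final: 0.318072


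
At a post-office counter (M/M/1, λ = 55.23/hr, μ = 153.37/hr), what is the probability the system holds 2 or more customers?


ρ = 55.23/153.37 = 0.3601
P(N ≥ n) = ρ^n = 0.3601^2 = 0.129679

Final: 0.129679


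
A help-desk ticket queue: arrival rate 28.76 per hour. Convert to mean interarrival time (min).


Mean interarrival time = 1/λ = 1/28.76 hour = 0.03477 hour
In minutes: 0.03477 × 60 = 2.0862 min

Final: 2.0862 min


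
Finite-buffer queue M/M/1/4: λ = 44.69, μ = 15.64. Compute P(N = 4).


ρ = λ/μ = 44.69/15.64 = 2.8574
P_K = (1−ρ)ρ^K/(1−ρ^(K+1)) = (-1.8574·66.664469)/(1 − 190.488179)
= -123.823710/-189.488179 = 0.653464

Final: 0.653464


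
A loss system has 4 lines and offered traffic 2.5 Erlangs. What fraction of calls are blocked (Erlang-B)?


B(c,a) = (a^c/c!) / Σ_{k=0}^{c} a^k/k!
a^4/4! = 1.627604
Σ terms (k=0..4): 1.00000 + 2.50000 + 3.12500 + 2.60417 + 1.62760 = 10.856771
B = 1.627604/10.856771 = 0.149916

Final: 0.149916


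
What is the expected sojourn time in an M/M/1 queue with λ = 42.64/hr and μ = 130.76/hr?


W = 1/(μ−λ) = 1/(130.76 − 42.64) = 1/88.12 = 0.01135 hr

Final: 0.01135 hr


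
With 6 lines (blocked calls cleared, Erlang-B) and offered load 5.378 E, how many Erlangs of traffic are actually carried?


B(6,5.378) = 0.220046 (Erlang-B)
Carried load = a(1 − B) = 5.378·(1 − 0.220046) = 5.378·0.779954 = 4.1946 E

Final: 4.1946 Erlangs


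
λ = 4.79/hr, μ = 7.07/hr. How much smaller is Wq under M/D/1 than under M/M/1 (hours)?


ρ = 4.79/7.07 = 0.6775
Wq(M/M/1) = ρ/(μ−λ) = 0.6775/2.28 = 0.29715 hr
Wq(M/D/1) = ρ/(2(μ−λ)) = 0.14858 hr
Savings = 0.29715 − 0.14858 = 0.14858 hr

Final: 0.14858 hr


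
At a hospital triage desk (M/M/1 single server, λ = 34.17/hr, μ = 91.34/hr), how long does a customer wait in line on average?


ρ = 34.17/91.34 = 0.3741
Wq = ρ/(μ−λ) = 0.3741/(91.34 − 34.17) = 0.3741/57.17 = 0.006544 hr

Final: 0.006544 hr


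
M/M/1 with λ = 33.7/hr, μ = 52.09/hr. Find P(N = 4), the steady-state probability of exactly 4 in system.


ρ = 33.7/52.09 = 0.6470
P_n = (1−ρ)·ρ^n = (1 − 0.6470)·0.6470^4 = 0.3530·0.175187 = 0.061849

Final: 0.061849


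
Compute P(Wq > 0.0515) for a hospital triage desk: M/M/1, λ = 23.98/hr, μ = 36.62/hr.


ρ = 23.98/36.62 = 0.6548
P(Wq > t) = ρ·e^{−(μ−λ)t} = 0.6548·e^{−0.6510}
= 0.6548·0.521545 = 0.341525

Final: 0.341525


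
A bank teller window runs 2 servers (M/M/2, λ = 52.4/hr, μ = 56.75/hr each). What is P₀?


a = λ/μ = 52.4/56.75 = 0.9233; ρ = a/c = 0.4617
Σ_{k=0}^{1} a^k/k! (terms k=0..1) = 1.00000 + 0.92335 = 1.92335
Tail: a^2/(2!(1−ρ)) = 0.85257/(2·0.5383) = 0.79187
P₀ = 1/(1.92335 + 0.79187) = 1/2.71522 = 0.368294

Final: 0.368294


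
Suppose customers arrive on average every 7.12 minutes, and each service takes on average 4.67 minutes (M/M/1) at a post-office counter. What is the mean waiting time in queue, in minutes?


λ = 60/7.12 = 8.4270 /hr
μ = 60/4.67 = 12.8480 /hr
ρ = λ/μ = 8.4270/12.8480 = 0.6559
Wq = ρ/(μ−λ) = 0.6559/(12.8480−8.4270) = 0.14836 hr
In minutes: 0.14836·60 = 8.902 min

Final: 8.902 min


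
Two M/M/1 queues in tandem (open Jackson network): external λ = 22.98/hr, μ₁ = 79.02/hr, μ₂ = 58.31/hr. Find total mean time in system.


Each node sees arrival rate λ = 22.98/hr (tandem ⇒ throughput preserved).
W₁ = 1/(μ₁−λ) = 1/(79.02−22.98) = 0.01784 hr
W₂ = 1/(μ₂−λ) = 1/(58.31−22.98) = 0.02830 hr
W_total = W₁ + W₂ = 0.01784 + 0.02830 = 0.04615 hr

Final: 0.04615 hr


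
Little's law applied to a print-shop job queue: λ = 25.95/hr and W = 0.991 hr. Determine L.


L = λW = 25.95·0.991 = 25.7164

Final: 25.7164


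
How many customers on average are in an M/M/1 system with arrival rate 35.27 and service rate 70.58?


ρ = λ/μ = 35.27/70.58 = 0.4997
L = ρ/(1−ρ) = 0.4997/(1 − 0.4997) = 0.4997/0.5003 = 0.9989

Final: 0.9989


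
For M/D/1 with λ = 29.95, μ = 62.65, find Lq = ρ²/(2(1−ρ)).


ρ = 29.95/62.65 = 0.4781
M/D/1: Lq = ρ²/(2(1−ρ)) = 0.2285/(2·0.5219) = 0.21892

Final: 0.21892


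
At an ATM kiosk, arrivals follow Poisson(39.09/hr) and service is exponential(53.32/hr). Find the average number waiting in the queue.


ρ = 39.09/53.32 = 0.7331
Lq = ρ²/(1−ρ) = 0.5375/0.2669 = 2.0139

Final: 2.0139


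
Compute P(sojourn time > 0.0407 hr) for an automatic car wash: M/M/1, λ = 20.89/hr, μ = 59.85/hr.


W ~ Exponential(μ−λ) for M/M/1.
μ − λ = 59.85 − 20.89 = 38.9600
P(W > t) = e^{−(μ−λ)t} = e^{−1.5857} = 0.204810

Final: 0.204810


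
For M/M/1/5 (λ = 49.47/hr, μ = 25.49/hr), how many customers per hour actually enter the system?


ρ = 1.9408; P_K = (1−ρ)ρ^5/(1−ρ^6) = 0.493983
λ_eff = λ(1 − P_K) = 49.47·(1 − 0.493983) = 49.47·0.506017 = 25.0327 /hr

Final: 25.0327 /hr


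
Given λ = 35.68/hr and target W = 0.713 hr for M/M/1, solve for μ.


W = 1/(μ−λ) ⇒ μ − λ = 1/W = 1/0.713 = 1.4025
μ = λ + 1/W = 35.68 + 1.4025 = 37.0825 per hr

Final: 37.0825 /hr


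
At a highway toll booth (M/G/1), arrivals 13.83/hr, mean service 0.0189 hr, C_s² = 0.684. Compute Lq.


ρ = λ·E[S] = 13.83·0.0189 = 0.2614
Lq = ρ²(1+C_s²)/(2(1−ρ)) = 0.06832·(1+0.684)/(2·0.7386)
= 0.06832·1.6840/1.4772 = 0.07789

Final: 0.07789


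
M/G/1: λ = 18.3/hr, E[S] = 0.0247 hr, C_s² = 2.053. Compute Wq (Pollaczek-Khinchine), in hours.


ρ = λ·E[S] = 18.3·0.0247 = 0.4520
E[S²] = E[S]²(1+C_s²) = 0.0247²·(1+2.053) = 0.001863
Wq = λ·E[S²]/(2(1−ρ)) = 18.3·0.001863/(2·0.5480) = 0.03110 hr

Final: 0.03110 hr


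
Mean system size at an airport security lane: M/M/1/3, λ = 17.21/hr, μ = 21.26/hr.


ρ = 17.21/21.26 = 0.8095
L = ρ[1 − (K+1)ρ^K + Kρ^(K+1)] / [(1−ρ)(1−ρ^(K+1))]
Numerator: 0.8095·(1 − 4·0.530460 + 3·0.429408) = 0.134688
Denominator: (0.1905)·(0.570592) = 0.108697
L = 0.134688/0.108697 = 1.2391

Final: 1.2391


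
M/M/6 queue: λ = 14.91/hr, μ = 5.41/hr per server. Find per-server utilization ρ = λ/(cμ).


ρ = λ/(cμ) = 14.91/(6·5.41) = 14.91/32.46 = 0.4593

Final: 0.4593


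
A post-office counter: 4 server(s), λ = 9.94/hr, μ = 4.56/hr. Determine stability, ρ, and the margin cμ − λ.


Total capacity cμ = 4·4.56 = 18.24/hr
ρ = λ/(cμ) = 9.94/18.24 = 0.5450
Stable ⇔ ρ < 1: YES
Spare capacity = cμ − λ = 18.24 − 9.94 = 8.30/hr

Final: ρ = 0.5450; stable; margin = 8.30/hr


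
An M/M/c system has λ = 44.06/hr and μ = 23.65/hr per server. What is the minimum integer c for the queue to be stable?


Stability requires cμ > λ ⇔ c > λ/μ.
λ/μ = 44.06/23.65 = 1.8630
Minimum integer c = ⌊1.8630⌋ + 1 = 2
Check: 2·23.65 = 47.30 > 44.06, while 1·23.65 = 23.65 ≤ 44.06

Final: 2 servers


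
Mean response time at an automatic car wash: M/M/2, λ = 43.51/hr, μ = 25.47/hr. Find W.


a = 1.7083; ρ = 0.8541; P₀ = 0.078666
Lq = P₀·a^c·ρ/(c!(1−ρ)²) = 4.60837
Wq = Lq/λ = 4.60837/43.51 = 0.10592 hr
W = Wq + 1/μ = 0.10592 + 0.03926 = 0.14518 hr

Final: 0.14518 hr


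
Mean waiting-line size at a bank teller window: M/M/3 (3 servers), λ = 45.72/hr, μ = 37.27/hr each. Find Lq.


a = λ/μ = 1.2267; ρ = a/3 = 0.4089
P₀ = 0.285742
Lq = P₀·a^c·ρ / (c!·(1−ρ)²) = 0.285742·1.84604·0.4089/(6·0.34939)
= 0.10289

Final: 0.10289


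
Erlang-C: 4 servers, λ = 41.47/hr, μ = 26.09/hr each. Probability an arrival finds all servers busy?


a = λ/μ = 1.5895; ρ = a/4 = 0.3974
P₀ = 0.201474 (from M/M/c formula)
C(c,a) = [a^c/(c!(1−ρ))]·P₀ = [6.38322/(24·0.6026)]·0.201474
= 0.44135·0.201474 = 0.088920

Final: 0.088920


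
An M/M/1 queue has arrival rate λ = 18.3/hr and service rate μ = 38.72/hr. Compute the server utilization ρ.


ρ = λ/μ = 18.3/38.72 = 0.4726

Final: 0.4726


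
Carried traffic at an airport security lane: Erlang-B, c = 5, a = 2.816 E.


B(5,2.816) = 0.094602 (Erlang-B)
Carried load = a(1 − B) = 2.816·(1 − 0.094602) = 2.816·0.905398 = 2.5496 E

Final: 2.5496 Erlangs


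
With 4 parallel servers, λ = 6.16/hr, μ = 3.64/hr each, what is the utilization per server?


ρ = λ/(cμ) = 6.16/(4·3.64) = 6.16/14.56 = 0.4231

Final: 0.4231


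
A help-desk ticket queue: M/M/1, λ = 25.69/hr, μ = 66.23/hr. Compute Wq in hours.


ρ = 25.69/66.23 = 0.3879
Wq = ρ/(μ−λ) = 0.3879/(66.23 − 25.69) = 0.3879/40.54 = 0.009568 hr

Final: 0.009568 hr


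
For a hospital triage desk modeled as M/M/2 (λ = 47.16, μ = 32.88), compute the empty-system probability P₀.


a = λ/μ = 47.16/32.88 = 1.4343; ρ = a/c = 0.7172
Σ_{k=0}^{1} a^k/k! (terms k=0..1) = 1.00000 + 1.43431 = 2.43431
Tail: a^2/(2!(1−ρ)) = 2.05724/(2·0.2828) = 3.63666
P₀ = 1/(2.43431 + 3.63666) = 1/6.07097 = 0.164718

Final: 0.164718


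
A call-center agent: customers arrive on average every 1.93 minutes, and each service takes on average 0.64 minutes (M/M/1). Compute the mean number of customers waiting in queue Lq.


λ = 60/1.93 = 31.0881 /hr
μ = 60/0.64 = 93.7500 /hr
ρ = λ/μ = 31.0881/93.7500 = 0.3316
Lq = ρ²/(1−ρ) = 0.1100/0.6684 = 0.1645

Final: 0.1645


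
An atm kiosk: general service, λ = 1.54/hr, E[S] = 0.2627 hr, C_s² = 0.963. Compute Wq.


ρ = λ·E[S] = 1.54·0.2627 = 0.4046
E[S²] = E[S]²(1+C_s²) = 0.2627²·(1+0.963) = 0.135469
Wq = λ·E[S²]/(2(1−ρ)) = 1.54·0.135469/(2·0.5954) = 0.17518 hr

Final: 0.17518 hr


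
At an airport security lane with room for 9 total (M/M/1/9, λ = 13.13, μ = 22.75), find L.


ρ = 13.13/22.75 = 0.5771
L = ρ[1 − (K+1)ρ^K + Kρ^(K+1)] / [(1−ρ)(1−ρ^(K+1))]
Numerator: 0.5771·(1 − 10·0.007105 + 9·0.004100) = 0.557437
Denominator: (0.4229)·(0.995900) = 0.421123
L = 0.557437/0.421123 = 1.3237

Final: 1.3237
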